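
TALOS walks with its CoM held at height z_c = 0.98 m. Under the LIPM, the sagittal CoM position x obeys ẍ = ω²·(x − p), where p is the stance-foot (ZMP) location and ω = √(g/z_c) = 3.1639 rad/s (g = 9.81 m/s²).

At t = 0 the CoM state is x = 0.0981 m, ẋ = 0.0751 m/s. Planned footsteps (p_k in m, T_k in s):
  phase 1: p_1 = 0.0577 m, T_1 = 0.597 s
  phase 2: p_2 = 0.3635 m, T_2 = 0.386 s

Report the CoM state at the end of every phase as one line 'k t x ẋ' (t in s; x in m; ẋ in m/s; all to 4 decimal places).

phase 1: p=0.0577, T=0.597, ωT=1.888848, cosh=3.381498, sinh=3.230252; start (x,ẋ)=(0.098100, 0.075100) → end (x,ẋ)=(0.270987, 0.666846)
phase 2: p=0.3635, T=0.386, ωT=1.221265, cosh=1.843167, sinh=1.548310; start (x,ẋ)=(0.270987, 0.666846) → end (x,ẋ)=(0.519317, 0.775918)

1 0.5970 0.2710 0.6668
2 0.9830 0.5193 0.7759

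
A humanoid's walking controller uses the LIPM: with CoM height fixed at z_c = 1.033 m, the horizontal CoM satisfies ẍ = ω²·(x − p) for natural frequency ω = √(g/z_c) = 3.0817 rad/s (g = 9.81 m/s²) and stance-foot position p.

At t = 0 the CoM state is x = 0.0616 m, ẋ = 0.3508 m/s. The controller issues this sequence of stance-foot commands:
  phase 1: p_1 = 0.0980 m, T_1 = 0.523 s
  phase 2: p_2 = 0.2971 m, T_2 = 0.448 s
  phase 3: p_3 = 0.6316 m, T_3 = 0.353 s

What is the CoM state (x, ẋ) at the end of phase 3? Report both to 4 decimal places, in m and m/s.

phase 1: p=0.0980, T=0.523, ωT=1.611729, cosh=2.605506, sinh=2.405963; start (x,ẋ)=(0.061600, 0.350800) → end (x,ẋ)=(0.277038, 0.644125)
phase 2: p=0.2971, T=0.448, ωT=1.380602, cosh=2.114360, sinh=1.862933; start (x,ẋ)=(0.277038, 0.644125) → end (x,ẋ)=(0.644065, 1.246738)
phase 3: p=0.6316, T=0.353, ωT=1.087840, cosh=1.652400, sinh=1.315457; start (x,ẋ)=(0.644065, 1.246738) → end (x,ẋ)=(1.184382, 2.110644)

x = 1.1844, ẋ = 2.1106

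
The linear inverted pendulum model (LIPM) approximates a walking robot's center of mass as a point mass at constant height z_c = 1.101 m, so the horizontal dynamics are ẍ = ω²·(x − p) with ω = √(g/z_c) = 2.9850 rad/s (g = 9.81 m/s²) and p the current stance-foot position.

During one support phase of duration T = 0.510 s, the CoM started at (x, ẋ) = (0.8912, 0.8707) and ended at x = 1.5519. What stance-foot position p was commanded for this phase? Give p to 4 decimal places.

p = 0.8740

ωT = 2.9850·0.510 = 1.522350; cosh(ωT) = 2.400591, sinh(ωT) = 2.182392
x(T) = p + (x₀−p)·cosh(ωT) + (ẋ₀/ω)·sinh(ωT) ⇒ p·(1 − cosh) = x(T) − x₀·cosh − (ẋ₀/ω)·sinh
numerator   = 1.5519 − (0.8912)·2.400591 − (0.8707/2.9850)·2.182392 = -1.224092
denominator = 1 − 2.400591 = -1.400591
p = -1.224092 / -1.400591 = 0.8740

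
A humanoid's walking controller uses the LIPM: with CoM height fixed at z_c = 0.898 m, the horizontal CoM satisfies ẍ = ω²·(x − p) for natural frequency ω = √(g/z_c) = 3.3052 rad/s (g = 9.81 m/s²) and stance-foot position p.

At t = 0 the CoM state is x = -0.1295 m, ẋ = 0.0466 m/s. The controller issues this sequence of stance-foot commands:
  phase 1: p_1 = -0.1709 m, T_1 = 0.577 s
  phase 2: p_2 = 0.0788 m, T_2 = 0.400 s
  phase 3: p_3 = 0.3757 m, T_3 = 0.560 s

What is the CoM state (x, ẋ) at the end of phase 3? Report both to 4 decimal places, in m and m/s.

phase 1: p=-0.1709, T=0.577, ωT=1.907100, cosh=3.441023, sinh=3.292513; start (x,ẋ)=(-0.129500, 0.046600) → end (x,ẋ)=(0.017979, 0.610884)
phase 2: p=0.0788, T=0.400, ωT=1.322080, cosh=2.008898, sinh=1.742318; start (x,ẋ)=(0.017979, 0.610884) → end (x,ẋ)=(0.278642, 0.876955)
phase 3: p=0.3757, T=0.560, ωT=1.850912, cosh=3.261358, sinh=3.104264; start (x,ẋ)=(0.278642, 0.876955) → end (x,ẋ)=(0.882800, 1.864225)

x = 0.8828, ẋ = 1.8642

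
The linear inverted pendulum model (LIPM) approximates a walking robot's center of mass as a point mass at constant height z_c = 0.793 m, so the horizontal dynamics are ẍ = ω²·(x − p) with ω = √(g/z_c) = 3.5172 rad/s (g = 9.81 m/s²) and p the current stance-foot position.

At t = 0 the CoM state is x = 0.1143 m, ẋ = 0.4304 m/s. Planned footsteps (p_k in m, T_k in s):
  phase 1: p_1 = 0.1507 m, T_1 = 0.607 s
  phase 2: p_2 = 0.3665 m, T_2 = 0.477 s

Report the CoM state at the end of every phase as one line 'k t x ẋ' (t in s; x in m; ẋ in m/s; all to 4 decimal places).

1 0.6070 0.5048 1.3115
2 1.0840 1.7129 4.8897

phase 1: p=0.1507, T=0.607, ωT=2.134940, cosh=4.287397, sinh=4.169145; start (x,ẋ)=(0.114300, 0.430400) → end (x,ẋ)=(0.504817, 1.311536)
phase 2: p=0.3665, T=0.477, ωT=1.677704, cosh=2.770028, sinh=2.583225; start (x,ẋ)=(0.504817, 1.311536) → end (x,ẋ)=(1.712907, 4.889705)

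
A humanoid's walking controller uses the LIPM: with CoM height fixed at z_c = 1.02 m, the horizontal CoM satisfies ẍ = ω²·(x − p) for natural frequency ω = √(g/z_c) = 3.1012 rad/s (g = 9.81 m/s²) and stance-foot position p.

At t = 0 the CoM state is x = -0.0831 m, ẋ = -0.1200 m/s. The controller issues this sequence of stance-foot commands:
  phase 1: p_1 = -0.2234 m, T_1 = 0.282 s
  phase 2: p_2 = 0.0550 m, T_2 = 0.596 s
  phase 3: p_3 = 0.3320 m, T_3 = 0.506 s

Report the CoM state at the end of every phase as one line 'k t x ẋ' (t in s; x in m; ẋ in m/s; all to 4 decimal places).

1 0.2820 -0.0643 0.2620
2 0.8780 -0.0714 -0.2926
3 1.3840 -0.8956 -3.6073

phase 1: p=-0.2234, T=0.282, ωT=0.874538, cosh=1.407411, sinh=0.990357; start (x,ẋ)=(-0.083100, -0.120000) → end (x,ẋ)=(-0.064262, 0.262013)
phase 2: p=0.0550, T=0.596, ωT=1.848315, cosh=3.253308, sinh=3.095806; start (x,ẋ)=(-0.064262, 0.262013) → end (x,ẋ)=(-0.071438, -0.292588)
phase 3: p=0.3320, T=0.506, ωT=1.569207, cosh=2.505525, sinh=2.297314; start (x,ẋ)=(-0.071438, -0.292588) → end (x,ẋ)=(-0.895567, -3.607350)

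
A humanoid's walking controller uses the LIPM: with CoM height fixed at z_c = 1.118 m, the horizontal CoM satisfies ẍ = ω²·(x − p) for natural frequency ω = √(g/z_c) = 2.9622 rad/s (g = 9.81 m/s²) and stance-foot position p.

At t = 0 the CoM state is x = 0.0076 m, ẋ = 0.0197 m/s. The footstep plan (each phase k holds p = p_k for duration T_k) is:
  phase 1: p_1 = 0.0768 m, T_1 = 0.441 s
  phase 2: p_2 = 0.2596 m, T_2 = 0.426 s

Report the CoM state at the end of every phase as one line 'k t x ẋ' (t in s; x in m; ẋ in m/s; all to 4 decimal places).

phase 1: p=0.0768, T=0.441, ωT=1.306330, cosh=1.981705, sinh=1.710893; start (x,ẋ)=(0.007600, 0.019700) → end (x,ẋ)=(-0.048956, -0.311666)
phase 2: p=0.2596, T=0.426, ωT=1.261897, cosh=1.907616, sinh=1.624500; start (x,ẋ)=(-0.048956, -0.311666) → end (x,ẋ)=(-0.499927, -2.079339)

1 0.4410 -0.0490 -0.3117
2 0.8670 -0.4999 -2.0793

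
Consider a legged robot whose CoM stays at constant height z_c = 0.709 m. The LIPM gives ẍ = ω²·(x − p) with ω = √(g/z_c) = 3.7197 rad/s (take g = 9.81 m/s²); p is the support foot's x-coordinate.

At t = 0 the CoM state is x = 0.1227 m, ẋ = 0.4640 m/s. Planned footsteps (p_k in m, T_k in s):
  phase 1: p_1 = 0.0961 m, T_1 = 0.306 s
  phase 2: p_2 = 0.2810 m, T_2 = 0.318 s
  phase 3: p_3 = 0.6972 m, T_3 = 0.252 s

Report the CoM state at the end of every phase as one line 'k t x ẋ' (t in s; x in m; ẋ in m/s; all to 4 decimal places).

phase 1: p=0.0961, T=0.306, ωT=1.138228, cosh=1.720810, sinh=1.400424; start (x,ẋ)=(0.122700, 0.464000) → end (x,ẋ)=(0.316564, 0.937019)
phase 2: p=0.2810, T=0.318, ωT=1.182865, cosh=1.785055, sinh=1.478655; start (x,ẋ)=(0.316564, 0.937019) → end (x,ẋ)=(0.716968, 1.868239)
phase 3: p=0.6972, T=0.252, ωT=0.937364, cosh=1.472451, sinh=1.080792; start (x,ẋ)=(0.716968, 1.868239) → end (x,ẋ)=(1.269141, 2.830361)

1 0.3060 0.3166 0.9370
2 0.6240 0.7170 1.8682
3 0.8760 1.2691 2.8304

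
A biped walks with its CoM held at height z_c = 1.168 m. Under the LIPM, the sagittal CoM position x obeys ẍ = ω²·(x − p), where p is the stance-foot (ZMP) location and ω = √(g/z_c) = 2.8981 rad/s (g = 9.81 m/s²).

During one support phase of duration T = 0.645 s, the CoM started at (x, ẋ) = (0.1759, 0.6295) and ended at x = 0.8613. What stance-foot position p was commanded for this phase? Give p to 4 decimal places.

ωT = 2.8981·0.645 = 1.869274; cosh(ωT) = 3.318913, sinh(ωT) = 3.164678
x(T) = p + (x₀−p)·cosh(ωT) + (ẋ₀/ω)·sinh(ωT) ⇒ p·(1 − cosh) = x(T) − x₀·cosh − (ẋ₀/ω)·sinh
numerator   = 0.8613 − (0.1759)·3.318913 − (0.6295/2.8981)·3.164678 = -0.409901
denominator = 1 − 3.318913 = -2.318913
p = -0.409901 / -2.318913 = 0.1768

p = 0.1768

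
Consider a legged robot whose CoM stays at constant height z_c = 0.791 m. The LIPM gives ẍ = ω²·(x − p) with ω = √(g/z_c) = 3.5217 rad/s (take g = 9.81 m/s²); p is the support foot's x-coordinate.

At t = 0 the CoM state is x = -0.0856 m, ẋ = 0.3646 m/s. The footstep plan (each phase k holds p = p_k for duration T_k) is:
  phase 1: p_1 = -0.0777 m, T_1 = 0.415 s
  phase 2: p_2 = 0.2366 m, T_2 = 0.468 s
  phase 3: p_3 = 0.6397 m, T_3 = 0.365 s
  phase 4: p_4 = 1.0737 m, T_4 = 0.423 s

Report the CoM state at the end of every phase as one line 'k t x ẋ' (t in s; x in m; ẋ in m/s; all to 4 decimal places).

1 0.4150 0.1156 0.7717
2 0.8830 0.4588 1.0130
3 1.2480 0.7679 0.9079
4 1.6710 0.9038 -0.1510

phase 1: p=-0.0777, T=0.415, ωT=1.461505, cosh=2.272167, sinh=2.040280; start (x,ẋ)=(-0.085600, 0.364600) → end (x,ẋ)=(0.115579, 0.771669)
phase 2: p=0.2366, T=0.468, ωT=1.648156, cosh=2.694895, sinh=2.502490; start (x,ẋ)=(0.115579, 0.771669) → end (x,ẋ)=(0.458803, 1.013006)
phase 3: p=0.6397, T=0.365, ωT=1.285421, cosh=1.946361, sinh=1.669827; start (x,ẋ)=(0.458803, 1.013006) → end (x,ẋ)=(0.767929, 0.907886)
phase 4: p=1.0737, T=0.423, ωT=1.489679, cosh=2.330558, sinh=2.105113; start (x,ẋ)=(0.767929, 0.907886) → end (x,ẋ)=(0.903777, -0.150974)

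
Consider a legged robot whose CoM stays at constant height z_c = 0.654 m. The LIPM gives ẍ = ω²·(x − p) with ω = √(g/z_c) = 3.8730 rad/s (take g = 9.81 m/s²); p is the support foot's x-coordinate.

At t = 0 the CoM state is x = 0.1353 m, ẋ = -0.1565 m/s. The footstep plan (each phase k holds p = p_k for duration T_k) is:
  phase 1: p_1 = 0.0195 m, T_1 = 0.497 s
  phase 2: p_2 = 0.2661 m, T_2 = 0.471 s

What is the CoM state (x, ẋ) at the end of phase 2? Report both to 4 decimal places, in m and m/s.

x = 1.0852, ẋ = 3.3124

phase 1: p=0.0195, T=0.497, ωT=1.924881, cosh=3.500113, sinh=3.354220; start (x,ẋ)=(0.135300, -0.156500) → end (x,ẋ)=(0.289276, 0.956578)
phase 2: p=0.2661, T=0.471, ωT=1.824183, cosh=3.179539, sinh=3.018190; start (x,ẋ)=(0.289276, 0.956578) → end (x,ẋ)=(1.085240, 3.312391)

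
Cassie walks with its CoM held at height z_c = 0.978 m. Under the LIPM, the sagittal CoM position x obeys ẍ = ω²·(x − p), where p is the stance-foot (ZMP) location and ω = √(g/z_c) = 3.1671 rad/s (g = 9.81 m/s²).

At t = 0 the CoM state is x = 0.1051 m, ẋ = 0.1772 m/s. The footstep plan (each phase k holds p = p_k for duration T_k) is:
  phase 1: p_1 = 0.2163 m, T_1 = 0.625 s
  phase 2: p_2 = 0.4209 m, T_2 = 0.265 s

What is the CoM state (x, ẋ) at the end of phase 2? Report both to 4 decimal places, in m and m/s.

phase 1: p=0.2163, T=0.625, ωT=1.979437, cosh=3.688409, sinh=3.550262; start (x,ẋ)=(0.105100, 0.177200) → end (x,ẋ)=(0.004787, -0.596751)
phase 2: p=0.4209, T=0.265, ωT=0.839282, cosh=1.373362, sinh=0.941341; start (x,ẋ)=(0.004787, -0.596751) → end (x,ẋ)=(-0.327943, -2.060121)

x = -0.3279, ẋ = -2.0601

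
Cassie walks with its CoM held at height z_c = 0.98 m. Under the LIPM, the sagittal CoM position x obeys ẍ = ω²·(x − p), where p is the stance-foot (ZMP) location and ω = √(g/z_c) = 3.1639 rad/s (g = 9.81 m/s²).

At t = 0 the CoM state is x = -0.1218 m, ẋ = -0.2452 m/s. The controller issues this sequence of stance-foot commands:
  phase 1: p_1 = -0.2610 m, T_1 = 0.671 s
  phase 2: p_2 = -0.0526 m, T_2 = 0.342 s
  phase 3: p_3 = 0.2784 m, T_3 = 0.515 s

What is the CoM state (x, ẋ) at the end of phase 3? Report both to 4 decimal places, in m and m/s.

phase 1: p=-0.2610, T=0.671, ωT=2.122977, cosh=4.237825, sinh=4.118150; start (x,ẋ)=(-0.121800, -0.245200) → end (x,ẋ)=(0.009752, 0.774580)
phase 2: p=-0.0526, T=0.342, ωT=1.082054, cosh=1.644816, sinh=1.305917; start (x,ẋ)=(0.009752, 0.774580) → end (x,ẋ)=(0.369669, 1.531665)
phase 3: p=0.2784, T=0.515, ωT=1.629409, cosh=2.648451, sinh=2.452406; start (x,ẋ)=(0.369669, 1.531665) → end (x,ẋ)=(1.707347, 4.764712)

x = 1.7073, ẋ = 4.7647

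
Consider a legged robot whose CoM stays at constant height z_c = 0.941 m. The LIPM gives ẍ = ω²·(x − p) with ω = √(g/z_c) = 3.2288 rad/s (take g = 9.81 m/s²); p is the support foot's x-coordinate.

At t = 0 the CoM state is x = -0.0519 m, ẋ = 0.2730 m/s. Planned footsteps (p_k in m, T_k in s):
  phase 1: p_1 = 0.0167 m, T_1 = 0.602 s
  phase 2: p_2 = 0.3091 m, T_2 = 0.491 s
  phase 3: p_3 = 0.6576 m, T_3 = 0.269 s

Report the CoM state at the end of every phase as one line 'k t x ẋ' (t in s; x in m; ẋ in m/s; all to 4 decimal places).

phase 1: p=0.0167, T=0.602, ωT=1.943738, cosh=3.563988, sinh=3.420820; start (x,ẋ)=(-0.051900, 0.273000) → end (x,ẋ)=(0.061446, 0.215272)
phase 2: p=0.3091, T=0.491, ωT=1.585341, cosh=2.542916, sinh=2.338038; start (x,ẋ)=(0.061446, 0.215272) → end (x,ẋ)=(-0.164781, -1.322136)
phase 3: p=0.6576, T=0.269, ωT=0.868547, cosh=1.401503, sinh=0.981943; start (x,ẋ)=(-0.164781, -1.322136) → end (x,ẋ)=(-0.897057, -4.460332)

1 0.6020 0.0614 0.2153
2 1.0930 -0.1648 -1.3221
3 1.3620 -0.8971 -4.4603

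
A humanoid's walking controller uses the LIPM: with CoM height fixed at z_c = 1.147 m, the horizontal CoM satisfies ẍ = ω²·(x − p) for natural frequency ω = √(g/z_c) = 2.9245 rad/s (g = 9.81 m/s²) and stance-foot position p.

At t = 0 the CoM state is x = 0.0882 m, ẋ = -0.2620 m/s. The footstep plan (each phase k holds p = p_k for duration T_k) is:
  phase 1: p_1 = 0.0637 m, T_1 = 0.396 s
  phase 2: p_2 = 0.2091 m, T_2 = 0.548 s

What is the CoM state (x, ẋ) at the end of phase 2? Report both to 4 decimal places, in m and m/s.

phase 1: p=0.0637, T=0.396, ωT=1.158102, cosh=1.748983, sinh=1.434901; start (x,ẋ)=(0.088200, -0.262000) → end (x,ẋ)=(-0.022000, -0.355423)
phase 2: p=0.2091, T=0.548, ωT=1.602626, cosh=2.583712, sinh=2.382345; start (x,ẋ)=(-0.022000, -0.355423) → end (x,ẋ)=(-0.677528, -2.528420)

x = -0.6775, ẋ = -2.5284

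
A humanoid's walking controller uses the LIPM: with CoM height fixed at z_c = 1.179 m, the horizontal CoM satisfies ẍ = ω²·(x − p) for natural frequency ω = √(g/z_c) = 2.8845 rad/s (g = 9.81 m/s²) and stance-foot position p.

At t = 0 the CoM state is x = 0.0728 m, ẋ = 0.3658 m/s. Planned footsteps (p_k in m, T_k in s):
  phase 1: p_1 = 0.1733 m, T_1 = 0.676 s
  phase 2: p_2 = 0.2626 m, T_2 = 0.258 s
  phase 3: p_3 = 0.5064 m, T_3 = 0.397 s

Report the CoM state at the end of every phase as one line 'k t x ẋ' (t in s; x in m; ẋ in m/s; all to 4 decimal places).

1 0.6760 0.2496 0.3134
2 0.9340 0.3344 0.3737
3 1.3310 0.3917 -0.0541

phase 1: p=0.1733, T=0.676, ωT=1.949922, cosh=3.585212, sinh=3.442927; start (x,ẋ)=(0.072800, 0.365800) → end (x,ẋ)=(0.249604, 0.313393)
phase 2: p=0.2626, T=0.258, ωT=0.744201, cosh=1.289936, sinh=0.814823; start (x,ẋ)=(0.249604, 0.313393) → end (x,ẋ)=(0.334364, 0.373710)
phase 3: p=0.5064, T=0.397, ωT=1.145147, cosh=1.730540, sinh=1.412362; start (x,ẋ)=(0.334364, 0.373710) → end (x,ẋ)=(0.391667, -0.054149)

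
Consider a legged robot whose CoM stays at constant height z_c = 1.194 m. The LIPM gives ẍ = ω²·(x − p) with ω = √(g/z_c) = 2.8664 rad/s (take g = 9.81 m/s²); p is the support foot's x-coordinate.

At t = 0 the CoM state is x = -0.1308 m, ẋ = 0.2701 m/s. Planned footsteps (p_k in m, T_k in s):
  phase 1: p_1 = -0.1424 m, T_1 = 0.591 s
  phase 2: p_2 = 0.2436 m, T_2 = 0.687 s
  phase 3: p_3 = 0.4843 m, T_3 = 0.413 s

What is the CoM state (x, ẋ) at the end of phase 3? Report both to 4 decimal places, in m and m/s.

x = 2.2678, ẋ = 5.3726

phase 1: p=-0.1424, T=0.591, ωT=1.694042, cosh=2.812604, sinh=2.628829; start (x,ẋ)=(-0.130800, 0.270100) → end (x,ẋ)=(0.137940, 0.847094)
phase 2: p=0.2436, T=0.687, ωT=1.969217, cosh=3.652314, sinh=3.512748; start (x,ẋ)=(0.137940, 0.847094) → end (x,ẋ)=(0.895802, 2.029967)
phase 3: p=0.4843, T=0.413, ωT=1.183823, cosh=1.786473, sinh=1.480367; start (x,ẋ)=(0.895802, 2.029967) → end (x,ẋ)=(2.267824, 5.372618)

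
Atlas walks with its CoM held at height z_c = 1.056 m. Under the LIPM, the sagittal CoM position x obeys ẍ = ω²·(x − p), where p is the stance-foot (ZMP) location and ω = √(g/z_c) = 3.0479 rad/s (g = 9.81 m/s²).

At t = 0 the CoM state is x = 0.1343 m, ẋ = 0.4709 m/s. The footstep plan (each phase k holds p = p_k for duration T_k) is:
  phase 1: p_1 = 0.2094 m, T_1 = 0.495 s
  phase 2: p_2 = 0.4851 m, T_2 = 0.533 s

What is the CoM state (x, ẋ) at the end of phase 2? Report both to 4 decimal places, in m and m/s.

phase 1: p=0.2094, T=0.495, ωT=1.508710, cosh=2.371046, sinh=2.149851; start (x,ẋ)=(0.134300, 0.470900) → end (x,ẋ)=(0.363486, 0.624431)
phase 2: p=0.4851, T=0.533, ωT=1.624531, cosh=2.636520, sinh=2.439516; start (x,ẋ)=(0.363486, 0.624431) → end (x,ẋ)=(0.664252, 0.742075)

x = 0.6643, ẋ = 0.7421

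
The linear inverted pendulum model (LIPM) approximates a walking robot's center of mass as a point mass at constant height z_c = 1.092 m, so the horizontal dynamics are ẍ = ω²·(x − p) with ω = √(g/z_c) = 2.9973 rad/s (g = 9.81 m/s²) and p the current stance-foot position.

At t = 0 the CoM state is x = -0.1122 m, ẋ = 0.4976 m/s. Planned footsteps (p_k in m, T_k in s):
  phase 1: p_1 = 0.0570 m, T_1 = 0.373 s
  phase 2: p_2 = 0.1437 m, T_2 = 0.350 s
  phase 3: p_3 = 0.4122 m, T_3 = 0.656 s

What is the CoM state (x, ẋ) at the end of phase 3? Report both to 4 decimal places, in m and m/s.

x = -1.5539, ẋ = -5.7514

phase 1: p=0.0570, T=0.373, ωT=1.117993, cosh=1.692822, sinh=1.365887; start (x,ẋ)=(-0.112200, 0.497600) → end (x,ẋ)=(-0.002666, 0.149648)
phase 2: p=0.1437, T=0.350, ωT=1.049055, cosh=1.602610, sinh=1.252342; start (x,ẋ)=(-0.002666, 0.149648) → end (x,ẋ)=(-0.028342, -0.309579)
phase 3: p=0.4122, T=0.656, ωT=1.966229, cosh=3.641835, sinh=3.501851; start (x,ẋ)=(-0.028342, -0.309579) → end (x,ẋ)=(-1.553872, -5.751406)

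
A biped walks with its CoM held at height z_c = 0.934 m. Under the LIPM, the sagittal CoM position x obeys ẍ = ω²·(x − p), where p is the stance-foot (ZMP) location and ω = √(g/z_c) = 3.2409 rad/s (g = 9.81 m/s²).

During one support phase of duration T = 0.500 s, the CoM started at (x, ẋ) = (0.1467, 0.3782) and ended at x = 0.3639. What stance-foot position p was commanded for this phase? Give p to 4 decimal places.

ωT = 3.2409·0.500 = 1.620450; cosh(ωT) = 2.626587, sinh(ωT) = 2.428778
x(T) = p + (x₀−p)·cosh(ωT) + (ẋ₀/ω)·sinh(ωT) ⇒ p·(1 − cosh) = x(T) − x₀·cosh − (ẋ₀/ω)·sinh
numerator   = 0.3639 − (0.1467)·2.626587 − (0.3782/3.2409)·2.428778 = -0.304849
denominator = 1 − 2.626587 = -1.626587
p = -0.304849 / -1.626587 = 0.1874

p = 0.1874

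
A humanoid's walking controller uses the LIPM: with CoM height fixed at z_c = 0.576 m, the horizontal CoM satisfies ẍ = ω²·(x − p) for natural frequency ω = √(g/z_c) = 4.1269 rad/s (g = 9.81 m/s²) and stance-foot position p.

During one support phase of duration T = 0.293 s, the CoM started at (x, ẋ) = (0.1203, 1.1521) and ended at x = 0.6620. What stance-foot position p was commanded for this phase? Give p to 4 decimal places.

ωT = 4.1269·0.293 = 1.209182; cosh(ωT) = 1.824592, sinh(ωT) = 1.526150
x(T) = p + (x₀−p)·cosh(ωT) + (ẋ₀/ω)·sinh(ωT) ⇒ p·(1 − cosh) = x(T) − x₀·cosh − (ẋ₀/ω)·sinh
numerator   = 0.6620 − (0.1203)·1.824592 − (1.1521/4.1269)·1.526150 = 0.016449
denominator = 1 − 1.824592 = -0.824592
p = 0.016449 / -0.824592 = -0.0199

p = -0.0199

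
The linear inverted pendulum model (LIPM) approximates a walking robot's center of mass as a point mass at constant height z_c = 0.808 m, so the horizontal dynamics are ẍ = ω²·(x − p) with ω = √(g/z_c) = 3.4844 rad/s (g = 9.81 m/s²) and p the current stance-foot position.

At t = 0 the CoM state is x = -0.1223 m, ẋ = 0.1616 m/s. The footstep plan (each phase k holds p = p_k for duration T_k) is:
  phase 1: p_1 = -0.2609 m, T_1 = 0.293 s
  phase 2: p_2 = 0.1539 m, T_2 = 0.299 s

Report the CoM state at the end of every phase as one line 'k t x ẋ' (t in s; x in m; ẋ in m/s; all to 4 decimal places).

phase 1: p=-0.2609, T=0.293, ωT=1.020929, cosh=1.568016, sinh=1.207756; start (x,ẋ)=(-0.122300, 0.161600) → end (x,ẋ)=(0.012441, 0.836663)
phase 2: p=0.1539, T=0.299, ωT=1.041836, cosh=1.593611, sinh=1.240804; start (x,ẋ)=(0.012441, 0.836663) → end (x,ẋ)=(0.226407, 0.721721)

1 0.2930 0.0124 0.8367
2 0.5920 0.2264 0.7217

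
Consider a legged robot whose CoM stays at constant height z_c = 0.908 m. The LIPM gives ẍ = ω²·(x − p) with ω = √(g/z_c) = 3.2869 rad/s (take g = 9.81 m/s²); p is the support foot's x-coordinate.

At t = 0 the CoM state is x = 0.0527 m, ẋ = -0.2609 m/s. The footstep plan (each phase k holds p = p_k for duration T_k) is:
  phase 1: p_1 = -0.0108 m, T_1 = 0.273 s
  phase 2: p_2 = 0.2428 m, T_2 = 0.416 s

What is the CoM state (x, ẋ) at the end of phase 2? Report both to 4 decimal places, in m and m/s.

phase 1: p=-0.0108, T=0.273, ωT=0.897324, cosh=1.430344, sinh=1.022685; start (x,ẋ)=(0.052700, -0.260900) → end (x,ẋ)=(-0.001149, -0.159724)
phase 2: p=0.2428, T=0.416, ωT=1.367350, cosh=2.089859, sinh=1.835078; start (x,ẋ)=(-0.001149, -0.159724) → end (x,ẋ)=(-0.356194, -1.805235)

x = -0.3562, ẋ = -1.8052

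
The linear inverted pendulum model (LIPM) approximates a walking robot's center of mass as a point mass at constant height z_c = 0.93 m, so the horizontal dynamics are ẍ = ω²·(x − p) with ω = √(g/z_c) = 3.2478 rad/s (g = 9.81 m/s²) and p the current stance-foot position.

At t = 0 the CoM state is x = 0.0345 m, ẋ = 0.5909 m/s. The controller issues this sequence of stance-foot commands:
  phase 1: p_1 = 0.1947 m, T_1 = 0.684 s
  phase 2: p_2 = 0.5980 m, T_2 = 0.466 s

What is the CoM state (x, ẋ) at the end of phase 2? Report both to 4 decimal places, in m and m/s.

x = 0.0888, ẋ = -1.3389

phase 1: p=0.1947, T=0.684, ωT=2.221495, cosh=4.664777, sinh=4.556331; start (x,ẋ)=(0.034500, 0.590900) → end (x,ẋ)=(0.276375, 0.385769)
phase 2: p=0.5980, T=0.466, ωT=1.513475, cosh=2.381316, sinh=2.161172; start (x,ẋ)=(0.276375, 0.385769) → end (x,ẋ)=(0.088810, -1.338866)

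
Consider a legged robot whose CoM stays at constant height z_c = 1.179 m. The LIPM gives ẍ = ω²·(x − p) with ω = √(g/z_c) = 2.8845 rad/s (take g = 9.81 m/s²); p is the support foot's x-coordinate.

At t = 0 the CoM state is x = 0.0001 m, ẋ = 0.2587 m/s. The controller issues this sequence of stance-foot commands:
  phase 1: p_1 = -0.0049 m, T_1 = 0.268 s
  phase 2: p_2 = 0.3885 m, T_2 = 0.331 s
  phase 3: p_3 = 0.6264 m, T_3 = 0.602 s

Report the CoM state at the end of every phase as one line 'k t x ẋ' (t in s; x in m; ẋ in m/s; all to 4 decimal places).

1 0.2680 0.0781 0.3522
2 0.5990 0.0607 -0.4654
3 1.2010 -1.4731 -5.8504

phase 1: p=-0.0049, T=0.268, ωT=0.773046, cosh=1.313980, sinh=0.852375; start (x,ẋ)=(0.000100, 0.258700) → end (x,ẋ)=(0.078116, 0.352220)
phase 2: p=0.3885, T=0.331, ωT=0.954770, cosh=1.491486, sinh=1.106585; start (x,ẋ)=(0.078116, 0.352220) → end (x,ẋ)=(0.060690, -0.465397)
phase 3: p=0.6264, T=0.602, ωT=1.736469, cosh=2.926701, sinh=2.750560; start (x,ẋ)=(0.060690, -0.465397) → end (x,ẋ)=(-1.473052, -5.850419)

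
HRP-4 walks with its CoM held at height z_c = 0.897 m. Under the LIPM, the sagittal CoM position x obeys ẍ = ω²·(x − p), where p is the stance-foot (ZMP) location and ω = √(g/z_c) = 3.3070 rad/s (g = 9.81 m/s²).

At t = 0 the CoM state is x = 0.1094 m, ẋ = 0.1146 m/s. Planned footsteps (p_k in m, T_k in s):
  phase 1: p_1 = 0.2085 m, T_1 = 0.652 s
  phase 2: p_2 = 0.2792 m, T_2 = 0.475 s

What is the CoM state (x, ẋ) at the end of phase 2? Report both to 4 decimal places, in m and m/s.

phase 1: p=0.2085, T=0.652, ωT=2.156164, cosh=4.376854, sinh=4.261085; start (x,ẋ)=(0.109400, 0.114600) → end (x,ẋ)=(-0.077584, -0.894871)
phase 2: p=0.2792, T=0.475, ωT=1.570825, cosh=2.509244, sinh=2.301371; start (x,ẋ)=(-0.077584, -0.894871) → end (x,ẋ)=(-1.238806, -4.960799)

x = -1.2388, ẋ = -4.9608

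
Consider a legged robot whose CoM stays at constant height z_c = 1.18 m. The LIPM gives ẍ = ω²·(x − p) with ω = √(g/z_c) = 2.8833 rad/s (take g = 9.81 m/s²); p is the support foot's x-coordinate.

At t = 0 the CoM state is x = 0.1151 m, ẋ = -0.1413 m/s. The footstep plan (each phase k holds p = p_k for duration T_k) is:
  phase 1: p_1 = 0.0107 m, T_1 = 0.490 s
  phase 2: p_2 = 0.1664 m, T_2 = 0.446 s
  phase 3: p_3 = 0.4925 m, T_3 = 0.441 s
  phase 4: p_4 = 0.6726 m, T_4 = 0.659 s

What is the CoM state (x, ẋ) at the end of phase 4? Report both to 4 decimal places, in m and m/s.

phase 1: p=0.0107, T=0.490, ωT=1.412817, cosh=2.175483, sinh=1.932027; start (x,ẋ)=(0.115100, -0.141300) → end (x,ẋ)=(0.143139, 0.274176)
phase 2: p=0.1664, T=0.446, ωT=1.285952, cosh=1.947249, sinh=1.670861; start (x,ẋ)=(0.143139, 0.274176) → end (x,ẋ)=(0.279989, 0.421827)
phase 3: p=0.4925, T=0.441, ωT=1.271535, cosh=1.923362, sinh=1.642961; start (x,ẋ)=(0.279989, 0.421827) → end (x,ẋ)=(0.324129, -0.195372)
phase 4: p=0.6726, T=0.659, ωT=1.900095, cosh=3.418041, sinh=3.268487; start (x,ẋ)=(0.324129, -0.195372) → end (x,ẋ)=(-0.739960, -3.951788)

x = -0.7400, ẋ = -3.9518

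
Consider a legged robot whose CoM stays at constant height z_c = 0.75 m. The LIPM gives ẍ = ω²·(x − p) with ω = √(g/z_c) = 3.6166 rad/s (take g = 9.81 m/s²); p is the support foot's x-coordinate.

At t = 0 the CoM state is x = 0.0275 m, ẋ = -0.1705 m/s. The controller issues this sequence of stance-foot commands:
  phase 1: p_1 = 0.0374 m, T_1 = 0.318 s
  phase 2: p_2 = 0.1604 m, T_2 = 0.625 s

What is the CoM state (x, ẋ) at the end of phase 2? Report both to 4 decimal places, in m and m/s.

x = -1.2986, ẋ = -5.2346

phase 1: p=0.0374, T=0.318, ωT=1.150079, cosh=1.737527, sinh=1.420915; start (x,ẋ)=(0.027500, -0.170500) → end (x,ẋ)=(-0.046789, -0.347123)
phase 2: p=0.1604, T=0.625, ωT=2.260375, cosh=4.845497, sinh=4.741186; start (x,ẋ)=(-0.046789, -0.347123) → end (x,ẋ)=(-1.298594, -5.234645)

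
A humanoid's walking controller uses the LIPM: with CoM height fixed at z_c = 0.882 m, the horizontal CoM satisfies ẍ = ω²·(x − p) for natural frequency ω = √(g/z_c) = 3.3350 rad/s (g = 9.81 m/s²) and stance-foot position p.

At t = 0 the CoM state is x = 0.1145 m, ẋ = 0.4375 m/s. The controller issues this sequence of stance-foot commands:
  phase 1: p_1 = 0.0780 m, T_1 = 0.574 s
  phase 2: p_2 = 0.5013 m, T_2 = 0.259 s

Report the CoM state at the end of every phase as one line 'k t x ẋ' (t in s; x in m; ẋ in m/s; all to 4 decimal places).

phase 1: p=0.0780, T=0.574, ωT=1.914290, cosh=3.464784, sinh=3.317338; start (x,ẋ)=(0.114500, 0.437500) → end (x,ẋ)=(0.639648, 1.919654)
phase 2: p=0.5013, T=0.259, ωT=0.863765, cosh=1.396823, sinh=0.975251; start (x,ẋ)=(0.639648, 1.919654) → end (x,ẋ)=(1.255910, 3.131388)

1 0.5740 0.6396 1.9197
2 0.8330 1.2559 3.1314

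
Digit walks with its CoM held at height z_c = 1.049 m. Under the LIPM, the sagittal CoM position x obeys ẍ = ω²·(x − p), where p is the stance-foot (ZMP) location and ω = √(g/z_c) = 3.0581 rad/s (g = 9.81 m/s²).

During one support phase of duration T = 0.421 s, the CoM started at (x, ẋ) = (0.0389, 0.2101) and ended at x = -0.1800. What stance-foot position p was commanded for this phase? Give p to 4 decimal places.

ωT = 3.0581·0.421 = 1.287460; cosh(ωT) = 1.949771, sinh(ωT) = 1.673800
x(T) = p + (x₀−p)·cosh(ωT) + (ẋ₀/ω)·sinh(ωT) ⇒ p·(1 − cosh) = x(T) − x₀·cosh − (ẋ₀/ω)·sinh
numerator   = -0.1800 − (0.0389)·1.949771 − (0.2101/3.0581)·1.673800 = -0.370841
denominator = 1 − 1.949771 = -0.949771
p = -0.370841 / -0.949771 = 0.3905

p = 0.3905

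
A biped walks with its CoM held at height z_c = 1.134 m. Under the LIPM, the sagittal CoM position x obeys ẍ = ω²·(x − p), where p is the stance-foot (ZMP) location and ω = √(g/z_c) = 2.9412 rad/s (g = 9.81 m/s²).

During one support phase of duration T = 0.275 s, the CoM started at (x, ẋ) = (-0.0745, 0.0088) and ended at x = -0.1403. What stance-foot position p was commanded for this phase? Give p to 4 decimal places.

ωT = 2.9412·0.275 = 0.808830; cosh(ωT) = 1.345329, sinh(ωT) = 0.899950
x(T) = p + (x₀−p)·cosh(ωT) + (ẋ₀/ω)·sinh(ωT) ⇒ p·(1 − cosh) = x(T) − x₀·cosh − (ẋ₀/ω)·sinh
numerator   = -0.1403 − (-0.0745)·1.345329 − (0.0088/2.9412)·0.899950 = -0.042766
denominator = 1 − 1.345329 = -0.345329
p = -0.042766 / -0.345329 = 0.1238

p = 0.1238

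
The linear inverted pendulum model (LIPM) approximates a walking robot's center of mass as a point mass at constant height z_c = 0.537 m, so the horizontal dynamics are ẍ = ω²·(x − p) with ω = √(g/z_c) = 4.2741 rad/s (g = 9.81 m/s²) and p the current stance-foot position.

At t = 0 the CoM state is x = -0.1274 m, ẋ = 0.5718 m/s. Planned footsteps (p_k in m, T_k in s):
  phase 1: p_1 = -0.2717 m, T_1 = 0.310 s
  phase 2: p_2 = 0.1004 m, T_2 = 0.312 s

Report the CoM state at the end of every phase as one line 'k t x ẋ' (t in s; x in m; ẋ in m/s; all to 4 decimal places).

1 0.3100 0.2528 2.2297
2 0.6220 1.3306 5.6739

phase 1: p=-0.2717, T=0.310, ωT=1.324971, cosh=2.013943, sinh=1.748133; start (x,ẋ)=(-0.127400, 0.571800) → end (x,ẋ)=(0.252782, 2.229738)
phase 2: p=0.1004, T=0.312, ωT=1.333519, cosh=2.028961, sinh=1.765412; start (x,ẋ)=(0.252782, 2.229738) → end (x,ẋ)=(1.330568, 5.673855)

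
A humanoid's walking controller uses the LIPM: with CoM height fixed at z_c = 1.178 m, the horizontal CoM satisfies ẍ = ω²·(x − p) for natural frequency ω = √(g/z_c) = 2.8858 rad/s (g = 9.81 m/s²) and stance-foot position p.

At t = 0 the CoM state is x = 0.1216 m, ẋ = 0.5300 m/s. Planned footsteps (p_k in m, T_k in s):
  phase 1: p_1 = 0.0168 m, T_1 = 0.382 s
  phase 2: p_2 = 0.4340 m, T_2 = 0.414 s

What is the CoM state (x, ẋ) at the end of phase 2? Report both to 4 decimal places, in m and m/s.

phase 1: p=0.0168, T=0.382, ωT=1.102376, cosh=1.671696, sinh=1.339615; start (x,ẋ)=(0.121600, 0.530000) → end (x,ẋ)=(0.438025, 1.291141)
phase 2: p=0.4340, T=0.414, ωT=1.194721, cosh=1.802713, sinh=1.499924; start (x,ẋ)=(0.438025, 1.291141) → end (x,ẋ)=(1.112339, 2.344977)

x = 1.1123, ẋ = 2.3450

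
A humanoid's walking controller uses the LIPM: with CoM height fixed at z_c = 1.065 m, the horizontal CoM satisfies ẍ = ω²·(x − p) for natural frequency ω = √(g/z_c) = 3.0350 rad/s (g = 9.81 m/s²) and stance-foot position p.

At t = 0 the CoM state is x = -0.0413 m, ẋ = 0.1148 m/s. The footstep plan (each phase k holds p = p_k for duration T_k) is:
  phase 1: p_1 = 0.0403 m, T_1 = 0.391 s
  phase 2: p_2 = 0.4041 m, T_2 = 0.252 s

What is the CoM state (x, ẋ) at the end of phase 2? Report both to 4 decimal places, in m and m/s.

phase 1: p=0.0403, T=0.391, ωT=1.186685, cosh=1.790717, sinh=1.485486; start (x,ẋ)=(-0.041300, 0.114800) → end (x,ẋ)=(-0.049633, -0.162315)
phase 2: p=0.4041, T=0.252, ωT=0.764820, cosh=1.307013, sinh=0.841595; start (x,ẋ)=(-0.049633, -0.162315) → end (x,ẋ)=(-0.233945, -1.371092)

x = -0.2339, ẋ = -1.3711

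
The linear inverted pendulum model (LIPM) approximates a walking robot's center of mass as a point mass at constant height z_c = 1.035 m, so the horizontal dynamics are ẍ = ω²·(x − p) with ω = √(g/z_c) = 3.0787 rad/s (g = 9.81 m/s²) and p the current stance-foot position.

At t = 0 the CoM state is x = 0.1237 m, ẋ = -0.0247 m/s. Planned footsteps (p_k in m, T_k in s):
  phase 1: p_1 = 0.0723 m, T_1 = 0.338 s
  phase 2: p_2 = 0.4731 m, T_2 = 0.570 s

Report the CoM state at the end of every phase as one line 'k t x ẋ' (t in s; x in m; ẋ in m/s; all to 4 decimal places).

1 0.3380 0.1442 0.1567
2 0.9080 -0.3635 -2.3735

phase 1: p=0.0723, T=0.338, ωT=1.040601, cosh=1.592080, sinh=1.238837; start (x,ẋ)=(0.123700, -0.024700) → end (x,ẋ)=(0.144194, 0.156716)
phase 2: p=0.4731, T=0.570, ωT=1.754859, cosh=2.977782, sinh=2.804850; start (x,ẋ)=(0.144194, 0.156716) → end (x,ẋ)=(-0.363535, -2.373536)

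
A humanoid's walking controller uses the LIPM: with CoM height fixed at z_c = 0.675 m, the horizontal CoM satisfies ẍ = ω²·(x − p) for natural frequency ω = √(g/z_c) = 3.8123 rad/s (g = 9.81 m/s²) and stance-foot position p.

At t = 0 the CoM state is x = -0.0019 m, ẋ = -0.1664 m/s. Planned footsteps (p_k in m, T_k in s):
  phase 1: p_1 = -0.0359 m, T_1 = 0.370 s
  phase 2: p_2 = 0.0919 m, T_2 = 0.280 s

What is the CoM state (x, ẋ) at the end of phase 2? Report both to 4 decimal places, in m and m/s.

x = -0.1701, ẋ = -0.8562

phase 1: p=-0.0359, T=0.370, ωT=1.410551, cosh=2.171111, sinh=1.927102; start (x,ẋ)=(-0.001900, -0.166400) → end (x,ẋ)=(-0.046197, -0.111485)
phase 2: p=0.0919, T=0.280, ωT=1.067444, cosh=1.625912, sinh=1.282025; start (x,ẋ)=(-0.046197, -0.111485) → end (x,ẋ)=(-0.170124, -0.856208)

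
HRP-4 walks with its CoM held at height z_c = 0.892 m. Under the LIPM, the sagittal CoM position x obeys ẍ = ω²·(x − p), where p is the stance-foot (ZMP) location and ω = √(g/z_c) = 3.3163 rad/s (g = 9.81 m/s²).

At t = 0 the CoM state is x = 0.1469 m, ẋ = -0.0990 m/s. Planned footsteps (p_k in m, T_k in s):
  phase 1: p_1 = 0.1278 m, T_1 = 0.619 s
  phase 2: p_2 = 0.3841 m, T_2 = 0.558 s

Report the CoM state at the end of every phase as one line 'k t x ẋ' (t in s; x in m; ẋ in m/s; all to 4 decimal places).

1 0.6190 0.0891 -0.1493
2 1.1770 -0.7174 -3.5227

phase 1: p=0.1278, T=0.619, ωT=2.052790, cosh=3.958989, sinh=3.830613; start (x,ẋ)=(0.146900, -0.099000) → end (x,ẋ)=(0.089063, -0.149304)
phase 2: p=0.3841, T=0.558, ωT=1.850495, cosh=3.260065, sinh=3.102906; start (x,ẋ)=(0.089063, -0.149304) → end (x,ẋ)=(-0.717436, -3.522718)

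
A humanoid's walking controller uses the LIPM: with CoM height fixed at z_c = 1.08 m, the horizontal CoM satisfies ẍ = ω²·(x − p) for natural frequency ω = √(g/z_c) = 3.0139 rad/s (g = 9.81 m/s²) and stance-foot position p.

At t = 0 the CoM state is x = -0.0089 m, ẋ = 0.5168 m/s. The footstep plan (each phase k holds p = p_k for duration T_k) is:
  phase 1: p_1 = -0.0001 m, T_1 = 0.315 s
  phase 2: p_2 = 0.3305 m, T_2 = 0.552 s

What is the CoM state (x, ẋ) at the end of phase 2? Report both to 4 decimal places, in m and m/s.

phase 1: p=-0.0001, T=0.315, ωT=0.949379, cosh=1.485542, sinh=1.098561; start (x,ẋ)=(-0.008900, 0.516800) → end (x,ẋ)=(0.175200, 0.738592)
phase 2: p=0.3305, T=0.552, ωT=1.663673, cosh=2.734052, sinh=2.544610; start (x,ẋ)=(0.175200, 0.738592) → end (x,ẋ)=(0.529488, 0.828321)

x = 0.5295, ẋ = 0.8283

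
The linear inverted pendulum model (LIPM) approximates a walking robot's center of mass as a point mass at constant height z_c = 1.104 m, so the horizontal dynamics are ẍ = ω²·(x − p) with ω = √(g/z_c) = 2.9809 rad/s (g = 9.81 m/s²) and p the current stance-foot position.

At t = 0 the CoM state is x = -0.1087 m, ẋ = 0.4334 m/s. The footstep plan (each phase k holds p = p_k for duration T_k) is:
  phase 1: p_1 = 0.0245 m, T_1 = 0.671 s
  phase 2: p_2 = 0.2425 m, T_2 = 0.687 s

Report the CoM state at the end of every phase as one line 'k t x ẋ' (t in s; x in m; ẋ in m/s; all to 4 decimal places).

phase 1: p=0.0245, T=0.671, ωT=2.000184, cosh=3.762863, sinh=3.627552; start (x,ẋ)=(-0.108700, 0.433400) → end (x,ẋ)=(0.050705, 0.190484)
phase 2: p=0.2425, T=0.687, ωT=2.047878, cosh=3.940223, sinh=3.811215; start (x,ẋ)=(0.050705, 0.190484) → end (x,ẋ)=(-0.269673, -1.428406)

1 0.6710 0.0507 0.1905
2 1.3580 -0.2697 -1.4284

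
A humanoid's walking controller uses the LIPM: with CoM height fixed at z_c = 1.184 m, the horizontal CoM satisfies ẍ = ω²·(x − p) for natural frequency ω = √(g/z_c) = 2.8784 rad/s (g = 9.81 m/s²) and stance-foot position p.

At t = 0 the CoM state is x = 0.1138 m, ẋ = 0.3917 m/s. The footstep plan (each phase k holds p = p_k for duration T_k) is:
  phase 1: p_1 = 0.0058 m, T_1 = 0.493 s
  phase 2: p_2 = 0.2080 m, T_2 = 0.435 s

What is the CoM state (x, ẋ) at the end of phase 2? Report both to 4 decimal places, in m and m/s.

phase 1: p=0.0058, T=0.493, ωT=1.419051, cosh=2.187570, sinh=1.945627; start (x,ẋ)=(0.113800, 0.391700) → end (x,ẋ)=(0.506823, 1.461703)
phase 2: p=0.2080, T=0.435, ωT=1.252104, cosh=1.891798, sinh=1.605896; start (x,ẋ)=(0.506823, 1.461703) → end (x,ẋ)=(1.588816, 4.146532)

x = 1.5888, ẋ = 4.1465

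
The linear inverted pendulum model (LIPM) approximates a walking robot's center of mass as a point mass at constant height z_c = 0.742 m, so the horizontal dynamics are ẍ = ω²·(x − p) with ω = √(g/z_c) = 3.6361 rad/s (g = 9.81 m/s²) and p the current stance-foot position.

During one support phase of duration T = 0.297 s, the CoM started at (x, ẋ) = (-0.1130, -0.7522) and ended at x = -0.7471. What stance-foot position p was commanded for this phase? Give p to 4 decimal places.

p = 0.4550

ωT = 3.6361·0.297 = 1.079922; cosh(ωT) = 1.642036, sinh(ωT) = 1.302413
x(T) = p + (x₀−p)·cosh(ωT) + (ẋ₀/ω)·sinh(ωT) ⇒ p·(1 − cosh) = x(T) − x₀·cosh − (ẋ₀/ω)·sinh
numerator   = -0.7471 − (-0.1130)·1.642036 − (-0.7522/3.6361)·1.302413 = -0.292120
denominator = 1 − 1.642036 = -0.642036
p = -0.292120 / -0.642036 = 0.4550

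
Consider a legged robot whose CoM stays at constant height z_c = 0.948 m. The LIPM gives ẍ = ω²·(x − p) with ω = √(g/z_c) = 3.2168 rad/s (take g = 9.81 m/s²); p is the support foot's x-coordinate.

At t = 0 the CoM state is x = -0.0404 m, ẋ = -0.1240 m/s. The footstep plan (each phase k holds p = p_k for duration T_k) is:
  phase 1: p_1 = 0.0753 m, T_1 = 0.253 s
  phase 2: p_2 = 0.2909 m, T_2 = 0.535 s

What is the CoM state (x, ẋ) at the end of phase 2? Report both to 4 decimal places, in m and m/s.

phase 1: p=0.0753, T=0.253, ωT=0.813850, cosh=1.349864, sinh=0.906716; start (x,ẋ)=(-0.040400, -0.124000) → end (x,ẋ)=(-0.115831, -0.504848)
phase 2: p=0.2909, T=0.535, ωT=1.720988, cosh=2.884469, sinh=2.705580; start (x,ẋ)=(-0.115831, -0.504848) → end (x,ẋ)=(-1.306920, -4.996124)

x = -1.3069, ẋ = -4.9961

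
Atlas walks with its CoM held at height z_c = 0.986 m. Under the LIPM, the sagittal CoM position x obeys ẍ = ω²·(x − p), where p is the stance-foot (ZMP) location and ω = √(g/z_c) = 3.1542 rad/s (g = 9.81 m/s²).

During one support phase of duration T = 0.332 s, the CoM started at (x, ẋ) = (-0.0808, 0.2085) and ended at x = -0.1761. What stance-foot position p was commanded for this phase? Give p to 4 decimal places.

p = 0.2155

ωT = 3.1542·0.332 = 1.047194; cosh(ωT) = 1.600283, sinh(ωT) = 1.249362
x(T) = p + (x₀−p)·cosh(ωT) + (ẋ₀/ω)·sinh(ωT) ⇒ p·(1 − cosh) = x(T) − x₀·cosh − (ẋ₀/ω)·sinh
numerator   = -0.1761 − (-0.0808)·1.600283 − (0.2085/3.1542)·1.249362 = -0.129383
denominator = 1 − 1.600283 = -0.600283
p = -0.129383 / -0.600283 = 0.2155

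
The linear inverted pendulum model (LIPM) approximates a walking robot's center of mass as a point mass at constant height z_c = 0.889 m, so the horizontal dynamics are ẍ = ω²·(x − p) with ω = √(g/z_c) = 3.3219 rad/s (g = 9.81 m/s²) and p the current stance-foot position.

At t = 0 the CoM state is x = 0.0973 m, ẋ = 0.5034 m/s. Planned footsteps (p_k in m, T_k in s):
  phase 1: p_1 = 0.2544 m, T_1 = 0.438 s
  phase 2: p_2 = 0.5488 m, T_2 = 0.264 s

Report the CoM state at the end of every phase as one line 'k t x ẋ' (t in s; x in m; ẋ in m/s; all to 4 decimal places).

phase 1: p=0.2544, T=0.438, ωT=1.454992, cosh=2.258926, sinh=2.025524; start (x,ẋ)=(0.097300, 0.503400) → end (x,ẋ)=(0.206470, 0.080082)
phase 2: p=0.5488, T=0.264, ωT=0.876982, cosh=1.409835, sinh=0.993798; start (x,ẋ)=(0.206470, 0.080082) → end (x,ẋ)=(0.090129, -1.017230)

1 0.4380 0.2065 0.0801
2 0.7020 0.0901 -1.0172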